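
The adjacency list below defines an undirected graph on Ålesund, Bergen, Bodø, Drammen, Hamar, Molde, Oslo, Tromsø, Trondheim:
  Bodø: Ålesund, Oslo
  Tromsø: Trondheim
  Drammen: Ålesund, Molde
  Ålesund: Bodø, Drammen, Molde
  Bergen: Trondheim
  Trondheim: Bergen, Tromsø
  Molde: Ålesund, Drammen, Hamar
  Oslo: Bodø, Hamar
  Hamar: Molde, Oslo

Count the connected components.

From Ålesund: component {Ålesund, Bodø, Drammen, Hamar, Molde, Oslo}.
From Bergen: component {Bergen, Tromsø, Trondheim}.
That's 2 components.

2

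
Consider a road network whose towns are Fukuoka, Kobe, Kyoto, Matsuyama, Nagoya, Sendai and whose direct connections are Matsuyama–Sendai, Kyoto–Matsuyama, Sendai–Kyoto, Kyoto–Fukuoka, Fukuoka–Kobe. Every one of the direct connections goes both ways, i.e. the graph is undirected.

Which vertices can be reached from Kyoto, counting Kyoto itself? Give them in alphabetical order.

Start at Kyoto.
Its neighbours: Fukuoka, Matsuyama, Sendai.
Then their neighbours: Kobe.
Nothing further is reachable.

Fukuoka, Kobe, Kyoto, Matsuyama, Sendai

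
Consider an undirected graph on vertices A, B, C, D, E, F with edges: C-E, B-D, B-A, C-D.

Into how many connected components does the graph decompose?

2

From A: component {A, B, C, D, E}.
From F: component {F}.
That's 2 components.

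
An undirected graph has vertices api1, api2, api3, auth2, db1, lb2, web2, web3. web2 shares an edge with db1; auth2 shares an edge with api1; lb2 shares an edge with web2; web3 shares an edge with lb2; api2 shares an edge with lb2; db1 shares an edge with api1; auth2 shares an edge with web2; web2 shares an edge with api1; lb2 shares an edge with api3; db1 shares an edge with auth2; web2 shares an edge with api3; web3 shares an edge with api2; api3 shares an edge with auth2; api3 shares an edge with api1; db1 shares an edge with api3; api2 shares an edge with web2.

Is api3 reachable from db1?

Explore from db1.
Distance 1: reach api1, api3, auth2, web2.
Found api3.

Yes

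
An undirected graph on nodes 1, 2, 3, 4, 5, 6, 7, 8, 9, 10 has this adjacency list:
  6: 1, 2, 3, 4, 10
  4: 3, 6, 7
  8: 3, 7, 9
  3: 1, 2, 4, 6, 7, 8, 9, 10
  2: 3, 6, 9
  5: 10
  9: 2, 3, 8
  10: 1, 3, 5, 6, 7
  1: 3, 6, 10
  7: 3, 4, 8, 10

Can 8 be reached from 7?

Explore from 7.
Distance 1: reach 3, 4, 8, 10.
Found 8.

Yes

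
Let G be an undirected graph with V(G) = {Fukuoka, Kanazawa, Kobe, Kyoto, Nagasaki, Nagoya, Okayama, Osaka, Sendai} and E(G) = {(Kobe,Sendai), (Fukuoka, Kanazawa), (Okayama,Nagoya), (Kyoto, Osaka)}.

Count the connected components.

From Fukuoka: component {Fukuoka, Kanazawa}.
From Kobe: component {Kobe, Sendai}.
From Kyoto: component {Kyoto, Osaka}.
From Nagasaki: component {Nagasaki}.
From Nagoya: component {Nagoya, Okayama}.
That's 5 components.

5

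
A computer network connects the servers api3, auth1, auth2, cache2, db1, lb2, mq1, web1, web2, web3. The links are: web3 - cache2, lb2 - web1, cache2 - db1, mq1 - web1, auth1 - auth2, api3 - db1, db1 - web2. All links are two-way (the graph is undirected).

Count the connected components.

3

From api3: component {api3, cache2, db1, web2, web3}.
From auth1: component {auth1, auth2}.
From lb2: component {lb2, mq1, web1}.
That's 3 components.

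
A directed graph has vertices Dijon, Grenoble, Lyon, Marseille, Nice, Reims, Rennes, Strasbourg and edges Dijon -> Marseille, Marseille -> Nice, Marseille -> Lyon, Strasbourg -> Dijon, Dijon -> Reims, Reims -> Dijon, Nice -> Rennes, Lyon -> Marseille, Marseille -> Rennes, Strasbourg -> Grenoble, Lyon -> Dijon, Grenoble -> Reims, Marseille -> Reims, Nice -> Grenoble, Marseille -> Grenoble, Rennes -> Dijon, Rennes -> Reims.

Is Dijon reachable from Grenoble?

Explore from Grenoble.
Distance 1: reach Reims.
Distance 2: reach Dijon.
Found Dijon.

Yes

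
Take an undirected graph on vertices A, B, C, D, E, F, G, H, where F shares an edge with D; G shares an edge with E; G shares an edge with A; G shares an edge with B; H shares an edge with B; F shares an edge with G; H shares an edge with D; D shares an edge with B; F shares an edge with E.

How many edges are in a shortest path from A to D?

3

Distance 0: A.
Distance 1: G.
Distance 2: B, E, F.
Distance 3: D, H — contains D.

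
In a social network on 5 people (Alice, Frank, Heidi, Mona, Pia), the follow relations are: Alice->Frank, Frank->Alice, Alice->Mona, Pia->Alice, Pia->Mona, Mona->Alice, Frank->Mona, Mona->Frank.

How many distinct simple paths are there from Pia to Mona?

Pia→Alice→Frank→Mona
Pia→Alice→Mona
Pia→Mona

3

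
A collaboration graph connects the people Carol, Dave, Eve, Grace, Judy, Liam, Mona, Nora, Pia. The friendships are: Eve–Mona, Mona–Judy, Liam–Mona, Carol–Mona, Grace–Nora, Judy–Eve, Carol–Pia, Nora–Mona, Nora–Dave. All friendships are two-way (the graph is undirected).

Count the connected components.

From Carol: component {Carol, Dave, Eve, Grace, Judy, Liam, Mona, Nora, Pia}.
That's 1 component.

1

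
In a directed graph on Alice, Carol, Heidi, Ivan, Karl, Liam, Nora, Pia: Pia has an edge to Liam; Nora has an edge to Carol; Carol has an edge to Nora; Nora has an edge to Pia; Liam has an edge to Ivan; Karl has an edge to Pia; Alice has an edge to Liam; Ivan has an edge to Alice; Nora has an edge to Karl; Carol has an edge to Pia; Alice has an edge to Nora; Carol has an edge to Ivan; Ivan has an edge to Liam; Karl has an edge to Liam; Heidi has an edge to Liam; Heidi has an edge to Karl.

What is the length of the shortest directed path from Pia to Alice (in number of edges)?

Distance 0: Pia.
Distance 1: Liam.
Distance 2: Ivan.
Distance 3: Alice — contains Alice.

3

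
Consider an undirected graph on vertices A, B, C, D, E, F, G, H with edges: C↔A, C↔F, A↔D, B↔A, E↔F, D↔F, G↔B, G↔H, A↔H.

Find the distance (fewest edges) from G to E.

Distance 0: G.
Distance 1: B, H.
Distance 2: A.
Distance 3: C, D.
Distance 4: F.
Distance 5: E — contains E.

5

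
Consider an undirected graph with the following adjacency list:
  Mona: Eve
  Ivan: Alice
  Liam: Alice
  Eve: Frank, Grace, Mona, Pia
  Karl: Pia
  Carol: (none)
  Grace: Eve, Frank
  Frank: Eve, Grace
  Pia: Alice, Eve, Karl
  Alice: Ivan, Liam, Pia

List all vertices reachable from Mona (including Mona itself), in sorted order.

Start at Mona.
Its neighbours: Eve.
Then their neighbours: Frank, Grace, Pia.
Then next layer: Alice, Karl.
Then next layer: Ivan, Liam.
Nothing further is reachable.

Alice, Eve, Frank, Grace, Ivan, Karl, Liam, Mona, Pia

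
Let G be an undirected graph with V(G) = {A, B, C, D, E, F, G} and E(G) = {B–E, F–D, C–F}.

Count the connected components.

From A: component {A}.
From B: component {B, E}.
From C: component {C, D, F}.
From G: component {G}.
That's 4 components.

4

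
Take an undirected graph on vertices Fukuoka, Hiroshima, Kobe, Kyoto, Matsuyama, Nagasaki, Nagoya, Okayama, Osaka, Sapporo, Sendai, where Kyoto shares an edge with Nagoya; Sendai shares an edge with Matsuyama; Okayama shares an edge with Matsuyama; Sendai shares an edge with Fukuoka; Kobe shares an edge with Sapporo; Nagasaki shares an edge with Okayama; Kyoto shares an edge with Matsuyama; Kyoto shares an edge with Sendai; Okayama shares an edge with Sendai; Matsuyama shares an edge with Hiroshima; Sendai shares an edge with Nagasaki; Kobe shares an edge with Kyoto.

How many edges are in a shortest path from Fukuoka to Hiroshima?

3

Distance 0: Fukuoka.
Distance 1: Sendai.
Distance 2: Kyoto, Matsuyama, Nagasaki, Okayama.
Distance 3: Hiroshima, Kobe, Nagoya — contains Hiroshima.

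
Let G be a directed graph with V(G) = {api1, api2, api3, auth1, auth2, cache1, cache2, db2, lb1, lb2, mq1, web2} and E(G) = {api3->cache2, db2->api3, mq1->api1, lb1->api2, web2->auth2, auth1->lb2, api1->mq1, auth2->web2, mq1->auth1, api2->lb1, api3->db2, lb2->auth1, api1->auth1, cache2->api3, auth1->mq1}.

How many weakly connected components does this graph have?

5

From api1: component {api1, auth1, lb2, mq1}.
From api2: component {api2, lb1}.
From api3: component {api3, cache2, db2}.
From auth2: component {auth2, web2}.
From cache1: component {cache1}.
That's 5 components.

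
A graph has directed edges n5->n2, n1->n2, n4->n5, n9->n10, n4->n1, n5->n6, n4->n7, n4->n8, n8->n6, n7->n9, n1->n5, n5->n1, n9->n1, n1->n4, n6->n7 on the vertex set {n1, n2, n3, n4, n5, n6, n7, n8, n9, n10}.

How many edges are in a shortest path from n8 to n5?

5

Distance 0: n8.
Distance 1: n6.
Distance 2: n7.
Distance 3: n9.
Distance 4: n1, n10.
Distance 5: n2, n4, n5 — contains n5.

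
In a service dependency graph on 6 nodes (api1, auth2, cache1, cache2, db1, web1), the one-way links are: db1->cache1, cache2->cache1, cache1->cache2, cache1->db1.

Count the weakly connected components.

From api1: component {api1}.
From auth2: component {auth2}.
From cache1: component {cache1, cache2, db1}.
From web1: component {web1}.
That's 4 components.

4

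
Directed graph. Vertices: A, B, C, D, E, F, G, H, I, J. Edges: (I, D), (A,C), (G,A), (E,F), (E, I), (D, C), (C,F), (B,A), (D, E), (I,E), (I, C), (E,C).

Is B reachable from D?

Explore from D.
Distance 1: reach C, E.
Distance 2: reach F, I.
The search from D is exhausted; no directed path reaches B.

No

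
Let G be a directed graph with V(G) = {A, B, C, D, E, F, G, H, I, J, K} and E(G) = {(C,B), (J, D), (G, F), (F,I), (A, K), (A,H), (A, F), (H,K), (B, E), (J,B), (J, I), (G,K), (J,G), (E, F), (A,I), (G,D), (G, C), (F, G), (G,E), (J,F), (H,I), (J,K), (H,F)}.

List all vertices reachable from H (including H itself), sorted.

B, C, D, E, F, G, H, I, K

Start at H.
Its neighbours: F, I, K.
Then their neighbours: G.
Then next layer: C, D, E.
Then next layer: B.
Nothing further is reachable.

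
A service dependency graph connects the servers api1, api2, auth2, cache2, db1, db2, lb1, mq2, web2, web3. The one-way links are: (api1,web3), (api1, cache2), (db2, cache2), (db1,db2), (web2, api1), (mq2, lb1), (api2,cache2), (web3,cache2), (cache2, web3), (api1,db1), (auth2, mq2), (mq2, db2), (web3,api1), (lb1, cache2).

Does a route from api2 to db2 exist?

Explore from api2.
Distance 1: reach cache2.
Distance 2: reach web3.
Distance 3: reach api1.
Distance 4: reach db1.
Distance 5: reach db2.
Found db2.

Yes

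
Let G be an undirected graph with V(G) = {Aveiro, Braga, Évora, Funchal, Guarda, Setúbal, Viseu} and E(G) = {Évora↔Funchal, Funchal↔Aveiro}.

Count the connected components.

5

From Aveiro: component {Aveiro, Évora, Funchal}.
From Braga: component {Braga}.
From Guarda: component {Guarda}.
From Setúbal: component {Setúbal}.
From Viseu: component {Viseu}.
That's 5 components.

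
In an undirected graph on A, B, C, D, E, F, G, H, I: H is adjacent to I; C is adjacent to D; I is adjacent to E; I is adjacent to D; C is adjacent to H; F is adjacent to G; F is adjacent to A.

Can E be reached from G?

No

Explore from G.
Distance 1: reach F.
Distance 2: reach A.
The search is exhausted without reaching E; it lies in a different component.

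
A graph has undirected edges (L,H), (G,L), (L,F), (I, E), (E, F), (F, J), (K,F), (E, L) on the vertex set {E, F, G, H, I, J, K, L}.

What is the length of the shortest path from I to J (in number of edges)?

3

Distance 0: I.
Distance 1: E.
Distance 2: F, L.
Distance 3: G, H, J, K — contains J.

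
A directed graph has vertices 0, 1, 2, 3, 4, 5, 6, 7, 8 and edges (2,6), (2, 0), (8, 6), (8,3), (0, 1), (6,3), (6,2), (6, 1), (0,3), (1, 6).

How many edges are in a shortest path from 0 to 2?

3

Distance 0: 0.
Distance 1: 1, 3.
Distance 2: 6.
Distance 3: 2 — contains 2.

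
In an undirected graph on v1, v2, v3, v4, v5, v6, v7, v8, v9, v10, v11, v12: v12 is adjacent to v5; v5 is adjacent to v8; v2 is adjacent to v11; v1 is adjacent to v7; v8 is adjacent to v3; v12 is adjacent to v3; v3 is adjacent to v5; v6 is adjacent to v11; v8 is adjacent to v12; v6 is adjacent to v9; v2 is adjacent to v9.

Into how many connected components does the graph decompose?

5

From v1: component {v1, v7}.
From v2: component {v2, v6, v9, v11}.
From v3: component {v3, v5, v8, v12}.
From v4: component {v4}.
From v10: component {v10}.
That's 5 components.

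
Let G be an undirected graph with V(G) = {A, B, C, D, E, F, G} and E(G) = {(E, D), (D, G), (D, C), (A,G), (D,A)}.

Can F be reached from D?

Explore from D.
Distance 1: reach A, C, E, G.
The search is exhausted without reaching F; it lies in a different component.

No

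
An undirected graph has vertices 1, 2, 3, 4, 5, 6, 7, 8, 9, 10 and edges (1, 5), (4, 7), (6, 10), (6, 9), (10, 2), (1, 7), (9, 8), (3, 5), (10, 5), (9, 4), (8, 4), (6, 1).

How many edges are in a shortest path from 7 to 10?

Distance 0: 7.
Distance 1: 1, 4.
Distance 2: 5, 6, 8, 9.
Distance 3: 3, 10 — contains 10.

3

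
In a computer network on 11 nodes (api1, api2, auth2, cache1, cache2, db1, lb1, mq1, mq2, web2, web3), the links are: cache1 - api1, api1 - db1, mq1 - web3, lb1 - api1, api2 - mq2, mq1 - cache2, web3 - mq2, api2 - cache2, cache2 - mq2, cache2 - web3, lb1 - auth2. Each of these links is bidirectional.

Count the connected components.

3

From api1: component {api1, auth2, cache1, db1, lb1}.
From api2: component {api2, cache2, mq1, mq2, web3}.
From web2: component {web2}.
That's 3 components.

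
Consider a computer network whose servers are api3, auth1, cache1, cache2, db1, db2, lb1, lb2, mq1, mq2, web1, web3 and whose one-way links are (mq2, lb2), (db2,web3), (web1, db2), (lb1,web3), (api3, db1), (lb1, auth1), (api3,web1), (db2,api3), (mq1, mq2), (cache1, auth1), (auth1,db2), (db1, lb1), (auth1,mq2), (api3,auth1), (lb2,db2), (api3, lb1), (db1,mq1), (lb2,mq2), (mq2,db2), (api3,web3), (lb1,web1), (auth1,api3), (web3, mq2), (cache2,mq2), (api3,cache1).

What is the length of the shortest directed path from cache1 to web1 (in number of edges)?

Distance 0: cache1.
Distance 1: auth1.
Distance 2: api3, db2, mq2.
Distance 3: db1, lb1, lb2, web1, web3 — contains web1.

3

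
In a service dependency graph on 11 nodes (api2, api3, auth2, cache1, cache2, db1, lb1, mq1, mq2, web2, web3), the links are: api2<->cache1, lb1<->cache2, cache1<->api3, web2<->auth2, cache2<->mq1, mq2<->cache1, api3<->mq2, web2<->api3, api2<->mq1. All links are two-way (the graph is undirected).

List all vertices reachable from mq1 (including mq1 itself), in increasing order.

Start at mq1.
Its neighbours: api2, cache2.
Then their neighbours: cache1, lb1.
Then next layer: api3, mq2.
Then next layer: web2.
Then next layer: auth2.
Nothing further is reachable.

api2, api3, auth2, cache1, cache2, lb1, mq1, mq2, web2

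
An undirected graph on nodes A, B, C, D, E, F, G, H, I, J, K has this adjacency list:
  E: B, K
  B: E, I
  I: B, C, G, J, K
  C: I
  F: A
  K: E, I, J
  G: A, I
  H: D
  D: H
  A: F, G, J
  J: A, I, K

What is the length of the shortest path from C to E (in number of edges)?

Distance 0: C.
Distance 1: I.
Distance 2: B, G, J, K.
Distance 3: A, E — contains E.

3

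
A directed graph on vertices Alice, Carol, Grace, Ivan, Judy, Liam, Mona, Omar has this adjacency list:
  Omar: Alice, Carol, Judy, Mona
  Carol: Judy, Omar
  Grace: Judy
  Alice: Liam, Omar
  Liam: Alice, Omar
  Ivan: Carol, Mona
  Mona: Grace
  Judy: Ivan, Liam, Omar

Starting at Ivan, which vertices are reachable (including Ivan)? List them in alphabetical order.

Start at Ivan.
Its neighbours: Carol, Mona.
Then their neighbours: Grace, Judy, Omar.
Then next layer: Alice, Liam.
Every vertex is now reached.

Alice, Carol, Grace, Ivan, Judy, Liam, Mona, Omar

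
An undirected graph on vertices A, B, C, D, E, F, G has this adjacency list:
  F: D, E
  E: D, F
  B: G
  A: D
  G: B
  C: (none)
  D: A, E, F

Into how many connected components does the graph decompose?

3

From A: component {A, D, E, F}.
From B: component {B, G}.
From C: component {C}.
That's 3 components.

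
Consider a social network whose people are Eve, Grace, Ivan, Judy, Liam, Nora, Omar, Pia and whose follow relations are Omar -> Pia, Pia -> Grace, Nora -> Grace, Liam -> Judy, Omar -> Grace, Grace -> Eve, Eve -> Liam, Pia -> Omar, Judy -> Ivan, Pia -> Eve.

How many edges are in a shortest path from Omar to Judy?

4

Distance 0: Omar.
Distance 1: Grace, Pia.
Distance 2: Eve.
Distance 3: Liam.
Distance 4: Judy — contains Judy.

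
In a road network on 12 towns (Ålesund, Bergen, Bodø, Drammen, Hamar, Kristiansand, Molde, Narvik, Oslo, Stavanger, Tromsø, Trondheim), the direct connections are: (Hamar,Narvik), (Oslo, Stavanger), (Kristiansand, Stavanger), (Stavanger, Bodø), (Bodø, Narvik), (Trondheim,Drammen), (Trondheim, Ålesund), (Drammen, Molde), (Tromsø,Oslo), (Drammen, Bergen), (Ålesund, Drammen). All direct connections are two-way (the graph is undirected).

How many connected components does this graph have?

From Ålesund: component {Ålesund, Bergen, Drammen, Molde, Trondheim}.
From Bodø: component {Bodø, Hamar, Kristiansand, Narvik, Oslo, Stavanger, Tromsø}.
That's 2 components.

2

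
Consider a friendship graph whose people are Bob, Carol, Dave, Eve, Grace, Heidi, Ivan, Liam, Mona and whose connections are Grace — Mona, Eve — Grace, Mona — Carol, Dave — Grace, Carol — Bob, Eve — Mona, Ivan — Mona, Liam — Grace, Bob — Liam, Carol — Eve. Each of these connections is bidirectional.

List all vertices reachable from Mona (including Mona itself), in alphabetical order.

Bob, Carol, Dave, Eve, Grace, Ivan, Liam, Mona

Start at Mona.
Its neighbours: Carol, Eve, Grace, Ivan.
Then their neighbours: Bob, Dave, Liam.
Nothing further is reachable.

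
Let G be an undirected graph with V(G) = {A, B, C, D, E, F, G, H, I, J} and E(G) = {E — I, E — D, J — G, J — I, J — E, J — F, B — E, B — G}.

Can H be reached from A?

No

A has no edges, so nothing is reachable from it.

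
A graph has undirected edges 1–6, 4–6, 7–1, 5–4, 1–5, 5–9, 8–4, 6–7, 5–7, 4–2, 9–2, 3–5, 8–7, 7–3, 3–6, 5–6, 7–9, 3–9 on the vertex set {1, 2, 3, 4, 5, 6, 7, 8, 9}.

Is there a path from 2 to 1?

Explore from 2.
Distance 1: reach 4, 9.
Distance 2: reach 3, 5, 6, 7, 8.
Distance 3: reach 1.
Found 1.

Yes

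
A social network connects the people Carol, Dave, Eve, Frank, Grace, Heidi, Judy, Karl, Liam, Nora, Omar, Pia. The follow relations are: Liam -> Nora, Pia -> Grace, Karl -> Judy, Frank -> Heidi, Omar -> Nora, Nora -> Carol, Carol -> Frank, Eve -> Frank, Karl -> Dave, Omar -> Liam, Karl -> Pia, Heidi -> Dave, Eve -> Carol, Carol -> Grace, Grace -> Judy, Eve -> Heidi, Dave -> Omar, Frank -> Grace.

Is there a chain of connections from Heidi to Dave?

Explore from Heidi.
Distance 1: reach Dave.
Found Dave.

Yes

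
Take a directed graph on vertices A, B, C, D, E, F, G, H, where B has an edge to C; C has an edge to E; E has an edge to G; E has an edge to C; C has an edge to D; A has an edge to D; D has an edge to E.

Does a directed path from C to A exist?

Explore from C.
Distance 1: reach D, E.
Distance 2: reach G.
The search from C is exhausted; no directed path reaches A.

No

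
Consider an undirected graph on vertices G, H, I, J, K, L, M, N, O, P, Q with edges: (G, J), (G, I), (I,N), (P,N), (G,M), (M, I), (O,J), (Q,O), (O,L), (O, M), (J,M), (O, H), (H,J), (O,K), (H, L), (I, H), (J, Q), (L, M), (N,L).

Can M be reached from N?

Yes

Explore from N.
Distance 1: reach I, L, P.
Distance 2: reach G, H, M, O.
Found M.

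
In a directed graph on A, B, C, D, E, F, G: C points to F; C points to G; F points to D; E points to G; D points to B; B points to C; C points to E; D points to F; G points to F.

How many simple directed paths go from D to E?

1

D→B→C→E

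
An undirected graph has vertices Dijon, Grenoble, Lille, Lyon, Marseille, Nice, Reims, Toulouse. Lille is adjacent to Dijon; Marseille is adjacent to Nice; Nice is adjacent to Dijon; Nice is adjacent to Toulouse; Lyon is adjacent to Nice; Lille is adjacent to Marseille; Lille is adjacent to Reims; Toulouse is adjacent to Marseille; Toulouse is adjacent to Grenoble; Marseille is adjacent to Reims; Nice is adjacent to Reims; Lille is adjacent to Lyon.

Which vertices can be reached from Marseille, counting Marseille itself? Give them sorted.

Dijon, Grenoble, Lille, Lyon, Marseille, Nice, Reims, Toulouse

Start at Marseille.
Its neighbours: Lille, Nice, Reims, Toulouse.
Then their neighbours: Dijon, Grenoble, Lyon.
Every vertex is now reached.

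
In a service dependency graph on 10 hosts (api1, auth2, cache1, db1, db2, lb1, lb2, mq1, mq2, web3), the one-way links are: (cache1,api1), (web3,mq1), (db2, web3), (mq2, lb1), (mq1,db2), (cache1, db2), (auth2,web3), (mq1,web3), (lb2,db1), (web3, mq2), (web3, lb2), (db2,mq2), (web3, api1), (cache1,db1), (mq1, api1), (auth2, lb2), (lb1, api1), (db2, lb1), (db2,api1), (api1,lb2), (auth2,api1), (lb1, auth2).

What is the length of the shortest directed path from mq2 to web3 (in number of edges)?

3

Distance 0: mq2.
Distance 1: lb1.
Distance 2: api1, auth2.
Distance 3: lb2, web3 — contains web3.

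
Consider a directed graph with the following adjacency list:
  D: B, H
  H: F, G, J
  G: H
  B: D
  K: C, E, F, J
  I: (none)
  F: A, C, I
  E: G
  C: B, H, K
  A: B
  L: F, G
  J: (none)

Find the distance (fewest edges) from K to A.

2

Distance 0: K.
Distance 1: C, E, F, J.
Distance 2: A, B, G, H, I — contains A.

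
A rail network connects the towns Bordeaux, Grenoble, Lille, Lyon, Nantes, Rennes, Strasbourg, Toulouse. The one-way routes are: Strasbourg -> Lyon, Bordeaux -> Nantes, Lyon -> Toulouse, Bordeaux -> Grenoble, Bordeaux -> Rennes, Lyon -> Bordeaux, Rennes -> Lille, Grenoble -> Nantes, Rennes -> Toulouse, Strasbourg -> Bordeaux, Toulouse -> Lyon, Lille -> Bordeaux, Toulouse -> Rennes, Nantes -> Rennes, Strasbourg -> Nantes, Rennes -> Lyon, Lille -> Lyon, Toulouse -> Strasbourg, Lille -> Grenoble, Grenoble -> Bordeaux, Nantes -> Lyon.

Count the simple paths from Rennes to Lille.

1

Rennes→Lille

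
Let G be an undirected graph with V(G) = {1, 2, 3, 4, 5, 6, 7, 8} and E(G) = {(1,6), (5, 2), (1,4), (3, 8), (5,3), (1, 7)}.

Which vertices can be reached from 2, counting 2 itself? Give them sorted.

2, 3, 5, 8

Start at 2.
Its neighbours: 5.
Then their neighbours: 3.
Then next layer: 8.
Nothing further is reachable.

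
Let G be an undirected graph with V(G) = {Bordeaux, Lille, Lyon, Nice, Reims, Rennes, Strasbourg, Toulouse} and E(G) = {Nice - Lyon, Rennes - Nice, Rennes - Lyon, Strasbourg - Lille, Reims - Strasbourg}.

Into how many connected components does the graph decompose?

From Bordeaux: component {Bordeaux}.
From Lille: component {Lille, Reims, Strasbourg}.
From Lyon: component {Lyon, Nice, Rennes}.
From Toulouse: component {Toulouse}.
That's 4 components.

4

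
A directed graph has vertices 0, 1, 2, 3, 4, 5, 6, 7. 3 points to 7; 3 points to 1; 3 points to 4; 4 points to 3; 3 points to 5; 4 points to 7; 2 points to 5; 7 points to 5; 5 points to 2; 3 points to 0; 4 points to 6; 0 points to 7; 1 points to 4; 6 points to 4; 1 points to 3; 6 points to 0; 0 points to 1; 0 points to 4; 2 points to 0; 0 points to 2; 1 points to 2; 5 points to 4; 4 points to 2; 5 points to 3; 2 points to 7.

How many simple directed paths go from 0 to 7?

29

0→1→2→5→3→4→7
0→1→2→5→3→7
0→1→2→5→4→3→7
0→1→2→5→4→7
0→1→2→7
0→1→3→4→2→7
0→1→3→4→7
0→1→3→5→2→7
... and 21 more.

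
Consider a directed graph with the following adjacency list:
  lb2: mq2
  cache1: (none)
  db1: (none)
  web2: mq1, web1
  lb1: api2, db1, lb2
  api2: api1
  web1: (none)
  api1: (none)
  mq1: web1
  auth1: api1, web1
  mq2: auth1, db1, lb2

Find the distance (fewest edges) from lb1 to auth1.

3

Distance 0: lb1.
Distance 1: api2, db1, lb2.
Distance 2: api1, mq2.
Distance 3: auth1 — contains auth1.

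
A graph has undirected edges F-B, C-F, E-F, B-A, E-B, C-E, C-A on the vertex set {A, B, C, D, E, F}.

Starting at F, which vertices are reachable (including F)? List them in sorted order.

Start at F.
Its neighbours: B, C, E.
Then their neighbours: A.
Nothing further is reachable.

A, B, C, E, F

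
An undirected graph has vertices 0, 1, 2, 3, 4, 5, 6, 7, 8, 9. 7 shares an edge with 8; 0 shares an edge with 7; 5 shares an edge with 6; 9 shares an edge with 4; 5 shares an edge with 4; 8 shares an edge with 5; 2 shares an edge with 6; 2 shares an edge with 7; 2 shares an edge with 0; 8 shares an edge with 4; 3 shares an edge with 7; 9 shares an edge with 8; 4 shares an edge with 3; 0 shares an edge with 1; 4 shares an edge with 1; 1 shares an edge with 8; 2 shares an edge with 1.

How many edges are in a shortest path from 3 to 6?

3

Distance 0: 3.
Distance 1: 4, 7.
Distance 2: 0, 1, 2, 5, 8, 9.
Distance 3: 6 — contains 6.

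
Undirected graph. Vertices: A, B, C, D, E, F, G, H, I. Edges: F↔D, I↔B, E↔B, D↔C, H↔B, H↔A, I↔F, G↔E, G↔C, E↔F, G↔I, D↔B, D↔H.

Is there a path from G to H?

Explore from G.
Distance 1: reach C, E, I.
Distance 2: reach B, D, F.
Distance 3: reach H.
Found H.

Yes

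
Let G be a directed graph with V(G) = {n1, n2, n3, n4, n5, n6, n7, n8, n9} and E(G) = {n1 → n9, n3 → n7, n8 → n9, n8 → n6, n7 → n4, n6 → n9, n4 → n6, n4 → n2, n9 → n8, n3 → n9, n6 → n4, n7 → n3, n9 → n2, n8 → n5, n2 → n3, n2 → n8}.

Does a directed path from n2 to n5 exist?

Explore from n2.
Distance 1: reach n3, n8.
Distance 2: reach n5, n6, n7, n9.
Found n5.

Yes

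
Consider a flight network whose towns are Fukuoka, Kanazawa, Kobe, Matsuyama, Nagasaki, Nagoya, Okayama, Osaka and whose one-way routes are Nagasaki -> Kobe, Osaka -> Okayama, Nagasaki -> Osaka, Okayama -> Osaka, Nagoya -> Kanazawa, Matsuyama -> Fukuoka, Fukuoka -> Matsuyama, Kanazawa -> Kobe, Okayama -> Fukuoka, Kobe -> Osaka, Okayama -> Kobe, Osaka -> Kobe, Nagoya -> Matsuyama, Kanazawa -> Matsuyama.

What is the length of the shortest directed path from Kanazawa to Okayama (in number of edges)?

3

Distance 0: Kanazawa.
Distance 1: Kobe, Matsuyama.
Distance 2: Fukuoka, Osaka.
Distance 3: Okayama — contains Okayama.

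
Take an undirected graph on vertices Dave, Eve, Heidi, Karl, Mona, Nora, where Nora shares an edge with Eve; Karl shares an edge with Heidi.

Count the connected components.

4

From Dave: component {Dave}.
From Eve: component {Eve, Nora}.
From Heidi: component {Heidi, Karl}.
From Mona: component {Mona}.
That's 4 components.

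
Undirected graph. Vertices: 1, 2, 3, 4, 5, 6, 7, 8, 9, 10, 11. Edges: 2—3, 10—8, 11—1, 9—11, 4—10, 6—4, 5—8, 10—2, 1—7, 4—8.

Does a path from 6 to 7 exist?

No

Explore from 6.
Distance 1: reach 4.
Distance 2: reach 8, 10.
Distance 3: reach 2, 5.
Distance 4: reach 3.
The search is exhausted without reaching 7; it lies in a different component.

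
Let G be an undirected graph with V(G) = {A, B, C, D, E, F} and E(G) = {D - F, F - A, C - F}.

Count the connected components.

3

From A: component {A, C, D, F}.
From B: component {B}.
From E: component {E}.
That's 3 components.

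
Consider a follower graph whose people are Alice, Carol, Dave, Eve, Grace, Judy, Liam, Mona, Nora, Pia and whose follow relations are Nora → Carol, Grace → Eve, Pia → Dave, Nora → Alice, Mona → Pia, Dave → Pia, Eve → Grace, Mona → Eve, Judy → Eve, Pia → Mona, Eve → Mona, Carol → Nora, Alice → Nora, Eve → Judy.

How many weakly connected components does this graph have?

From Alice: component {Alice, Carol, Nora}.
From Dave: component {Dave, Eve, Grace, Judy, Mona, Pia}.
From Liam: component {Liam}.
That's 3 components.

3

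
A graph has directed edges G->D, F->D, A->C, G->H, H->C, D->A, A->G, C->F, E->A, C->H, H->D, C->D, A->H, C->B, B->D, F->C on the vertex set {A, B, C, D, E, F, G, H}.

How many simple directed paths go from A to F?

A→C→F
A→G→H→C→F
A→H→C→F

3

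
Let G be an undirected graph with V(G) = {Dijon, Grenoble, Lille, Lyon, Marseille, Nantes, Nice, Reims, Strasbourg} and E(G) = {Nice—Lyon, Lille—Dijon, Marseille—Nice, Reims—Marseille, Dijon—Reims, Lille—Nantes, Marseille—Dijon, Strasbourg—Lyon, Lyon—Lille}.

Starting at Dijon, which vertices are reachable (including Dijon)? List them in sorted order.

Dijon, Lille, Lyon, Marseille, Nantes, Nice, Reims, Strasbourg

Start at Dijon.
Its neighbours: Lille, Marseille, Reims.
Then their neighbours: Lyon, Nantes, Nice.
Then next layer: Strasbourg.
Nothing further is reachable.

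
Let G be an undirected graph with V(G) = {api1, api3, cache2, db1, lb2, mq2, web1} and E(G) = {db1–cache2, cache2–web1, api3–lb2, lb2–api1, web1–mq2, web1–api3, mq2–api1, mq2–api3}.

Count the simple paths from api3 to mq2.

3

api3–lb2–api1–mq2
api3–mq2
api3–web1–mq2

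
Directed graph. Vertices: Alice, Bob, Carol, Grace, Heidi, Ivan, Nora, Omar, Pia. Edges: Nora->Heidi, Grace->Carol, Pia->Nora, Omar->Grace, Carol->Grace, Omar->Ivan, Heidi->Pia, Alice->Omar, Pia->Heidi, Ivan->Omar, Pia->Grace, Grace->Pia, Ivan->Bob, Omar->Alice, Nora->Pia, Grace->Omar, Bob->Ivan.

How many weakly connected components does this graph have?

From Alice: component {Alice, Bob, Carol, Grace, Heidi, Ivan, Nora, Omar, Pia}.
That's 1 component.

1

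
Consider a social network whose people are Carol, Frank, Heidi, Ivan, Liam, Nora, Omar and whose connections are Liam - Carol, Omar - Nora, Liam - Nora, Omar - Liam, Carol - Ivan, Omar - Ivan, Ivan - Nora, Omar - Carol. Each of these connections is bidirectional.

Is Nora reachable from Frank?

No

Frank has no edges, so nothing is reachable from it.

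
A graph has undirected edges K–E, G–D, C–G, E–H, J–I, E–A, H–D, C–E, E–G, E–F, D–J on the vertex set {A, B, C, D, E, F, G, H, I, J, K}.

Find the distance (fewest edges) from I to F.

Distance 0: I.
Distance 1: J.
Distance 2: D.
Distance 3: G, H.
Distance 4: C, E.
Distance 5: A, F, K — contains F.

5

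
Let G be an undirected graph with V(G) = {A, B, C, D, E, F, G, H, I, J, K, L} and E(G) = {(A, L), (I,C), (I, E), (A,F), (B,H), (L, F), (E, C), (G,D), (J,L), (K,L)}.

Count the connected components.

4

From A: component {A, F, J, K, L}.
From B: component {B, H}.
From C: component {C, E, I}.
From D: component {D, G}.
That's 4 components.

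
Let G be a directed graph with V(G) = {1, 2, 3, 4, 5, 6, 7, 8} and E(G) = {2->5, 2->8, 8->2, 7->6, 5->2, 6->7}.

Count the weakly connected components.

From 1: component {1}.
From 2: component {2, 5, 8}.
From 3: component {3}.
From 4: component {4}.
From 6: component {6, 7}.
That's 5 components.

5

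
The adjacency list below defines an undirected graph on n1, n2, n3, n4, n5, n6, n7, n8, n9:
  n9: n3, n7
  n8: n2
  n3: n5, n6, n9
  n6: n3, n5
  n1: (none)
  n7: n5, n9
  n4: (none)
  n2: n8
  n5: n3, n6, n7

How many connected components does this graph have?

4

From n1: component {n1}.
From n2: component {n2, n8}.
From n3: component {n3, n5, n6, n7, n9}.
From n4: component {n4}.
That's 4 components.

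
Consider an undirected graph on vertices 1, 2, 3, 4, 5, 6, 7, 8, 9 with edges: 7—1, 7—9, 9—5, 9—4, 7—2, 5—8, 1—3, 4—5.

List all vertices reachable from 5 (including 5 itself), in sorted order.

Start at 5.
Its neighbours: 4, 8, 9.
Then their neighbours: 7.
Then next layer: 1, 2.
Then next layer: 3.
Nothing further is reachable.

1, 2, 3, 4, 5, 7, 8, 9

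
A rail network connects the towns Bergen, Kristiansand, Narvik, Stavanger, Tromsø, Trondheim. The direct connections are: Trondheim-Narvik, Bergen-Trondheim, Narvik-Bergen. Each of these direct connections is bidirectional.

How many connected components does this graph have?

From Bergen: component {Bergen, Narvik, Trondheim}.
From Kristiansand: component {Kristiansand}.
From Stavanger: component {Stavanger}.
From Tromsø: component {Tromsø}.
That's 4 components.

4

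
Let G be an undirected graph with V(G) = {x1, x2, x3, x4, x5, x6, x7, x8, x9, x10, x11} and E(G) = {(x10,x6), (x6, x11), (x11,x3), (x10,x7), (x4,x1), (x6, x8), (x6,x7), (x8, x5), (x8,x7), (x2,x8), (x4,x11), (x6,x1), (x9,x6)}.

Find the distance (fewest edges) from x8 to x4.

Distance 0: x8.
Distance 1: x2, x5, x6, x7.
Distance 2: x1, x9, x10, x11.
Distance 3: x3, x4 — contains x4.

3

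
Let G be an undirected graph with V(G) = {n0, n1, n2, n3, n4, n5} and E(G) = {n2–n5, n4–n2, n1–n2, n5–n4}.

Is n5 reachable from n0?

n0 has no edges, so nothing is reachable from it.

No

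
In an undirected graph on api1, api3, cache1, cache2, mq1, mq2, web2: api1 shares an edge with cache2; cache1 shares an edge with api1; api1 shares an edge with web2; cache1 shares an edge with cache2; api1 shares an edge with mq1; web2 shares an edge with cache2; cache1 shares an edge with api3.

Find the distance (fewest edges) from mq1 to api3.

Distance 0: mq1.
Distance 1: api1.
Distance 2: cache1, cache2, web2.
Distance 3: api3 — contains api3.

3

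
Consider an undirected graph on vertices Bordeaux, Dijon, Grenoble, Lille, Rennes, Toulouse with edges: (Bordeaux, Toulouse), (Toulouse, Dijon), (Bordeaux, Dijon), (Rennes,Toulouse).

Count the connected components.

3

From Bordeaux: component {Bordeaux, Dijon, Rennes, Toulouse}.
From Grenoble: component {Grenoble}.
From Lille: component {Lille}.
That's 3 components.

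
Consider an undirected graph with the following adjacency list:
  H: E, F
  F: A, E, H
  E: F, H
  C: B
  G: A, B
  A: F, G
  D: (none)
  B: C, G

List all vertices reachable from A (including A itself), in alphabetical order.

Start at A.
Its neighbours: F, G.
Then their neighbours: B, E, H.
Then next layer: C.
Nothing further is reachable.

A, B, C, E, F, G, H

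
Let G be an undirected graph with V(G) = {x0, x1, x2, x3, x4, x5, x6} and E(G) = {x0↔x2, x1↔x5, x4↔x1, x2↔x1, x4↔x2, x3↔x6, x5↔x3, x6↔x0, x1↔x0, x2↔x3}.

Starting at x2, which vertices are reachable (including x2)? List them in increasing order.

Start at x2.
Its neighbours: x0, x1, x3, x4.
Then their neighbours: x5, x6.
Every vertex is now reached.

x0, x1, x2, x3, x4, x5, x6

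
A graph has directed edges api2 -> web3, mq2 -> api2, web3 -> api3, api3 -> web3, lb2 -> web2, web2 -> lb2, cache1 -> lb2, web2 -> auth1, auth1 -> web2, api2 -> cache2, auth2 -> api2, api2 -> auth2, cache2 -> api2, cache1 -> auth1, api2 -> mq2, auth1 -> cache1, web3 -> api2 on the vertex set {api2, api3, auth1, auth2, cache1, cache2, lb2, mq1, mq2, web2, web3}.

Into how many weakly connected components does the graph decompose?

From api2: component {api2, api3, auth2, cache2, mq2, web3}.
From auth1: component {auth1, cache1, lb2, web2}.
From mq1: component {mq1}.
That's 3 components.

3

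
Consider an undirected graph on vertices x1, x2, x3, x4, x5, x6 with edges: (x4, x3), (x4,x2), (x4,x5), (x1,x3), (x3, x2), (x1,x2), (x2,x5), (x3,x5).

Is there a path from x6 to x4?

x6 has no edges, so nothing is reachable from it.

No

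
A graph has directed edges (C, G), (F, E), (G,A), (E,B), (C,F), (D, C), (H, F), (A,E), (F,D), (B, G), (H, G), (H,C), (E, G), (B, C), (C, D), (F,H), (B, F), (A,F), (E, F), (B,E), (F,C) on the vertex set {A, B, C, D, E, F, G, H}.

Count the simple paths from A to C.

11

A→E→B→C
A→E→B→F→C
A→E→B→F→D→C
A→E→B→F→H→C
A→E→F→C
A→E→F→D→C
A→E→F→H→C
A→F→C
A→F→D→C
A→F→E→B→C
A→F→H→C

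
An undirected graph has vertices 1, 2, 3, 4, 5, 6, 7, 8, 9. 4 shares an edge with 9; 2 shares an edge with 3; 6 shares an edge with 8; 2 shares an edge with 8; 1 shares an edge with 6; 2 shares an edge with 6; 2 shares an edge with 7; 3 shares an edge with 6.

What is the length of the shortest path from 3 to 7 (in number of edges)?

2

Distance 0: 3.
Distance 1: 2, 6.
Distance 2: 1, 7, 8 — contains 7.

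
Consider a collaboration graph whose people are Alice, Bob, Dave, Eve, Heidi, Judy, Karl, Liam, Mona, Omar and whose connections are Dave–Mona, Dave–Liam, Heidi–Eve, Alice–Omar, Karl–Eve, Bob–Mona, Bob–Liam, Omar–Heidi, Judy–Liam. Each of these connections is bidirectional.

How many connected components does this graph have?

2

From Alice: component {Alice, Eve, Heidi, Karl, Omar}.
From Bob: component {Bob, Dave, Judy, Liam, Mona}.
That's 2 components.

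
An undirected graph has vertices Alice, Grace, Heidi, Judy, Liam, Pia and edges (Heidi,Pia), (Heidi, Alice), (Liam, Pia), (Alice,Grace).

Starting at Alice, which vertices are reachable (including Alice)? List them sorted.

Start at Alice.
Its neighbours: Grace, Heidi.
Then their neighbours: Pia.
Then next layer: Liam.
Nothing further is reachable.

Alice, Grace, Heidi, Liam, Pia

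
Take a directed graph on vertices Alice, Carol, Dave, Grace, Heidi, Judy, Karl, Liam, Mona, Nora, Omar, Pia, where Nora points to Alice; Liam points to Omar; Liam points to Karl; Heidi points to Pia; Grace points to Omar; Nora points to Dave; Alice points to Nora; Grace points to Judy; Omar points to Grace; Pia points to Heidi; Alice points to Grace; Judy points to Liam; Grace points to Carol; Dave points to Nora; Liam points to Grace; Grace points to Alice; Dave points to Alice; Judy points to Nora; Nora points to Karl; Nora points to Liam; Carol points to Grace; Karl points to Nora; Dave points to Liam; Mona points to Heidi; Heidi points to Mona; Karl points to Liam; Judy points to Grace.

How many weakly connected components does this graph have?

From Alice: component {Alice, Carol, Dave, Grace, Judy, Karl, Liam, Nora, Omar}.
From Heidi: component {Heidi, Mona, Pia}.
That's 2 components.

2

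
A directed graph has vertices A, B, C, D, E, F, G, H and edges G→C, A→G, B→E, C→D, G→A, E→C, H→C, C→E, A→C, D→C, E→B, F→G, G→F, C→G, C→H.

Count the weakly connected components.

1

From A: component {A, B, C, D, E, F, G, H}.
That's 1 component.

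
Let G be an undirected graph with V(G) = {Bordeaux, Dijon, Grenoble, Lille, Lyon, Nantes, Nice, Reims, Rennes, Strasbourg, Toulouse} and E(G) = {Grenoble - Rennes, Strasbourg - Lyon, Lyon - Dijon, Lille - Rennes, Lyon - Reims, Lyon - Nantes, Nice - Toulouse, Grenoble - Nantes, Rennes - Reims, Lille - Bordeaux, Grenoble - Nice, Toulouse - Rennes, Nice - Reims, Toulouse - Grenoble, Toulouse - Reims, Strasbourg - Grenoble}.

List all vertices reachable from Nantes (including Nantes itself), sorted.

Bordeaux, Dijon, Grenoble, Lille, Lyon, Nantes, Nice, Reims, Rennes, Strasbourg, Toulouse

Start at Nantes.
Its neighbours: Grenoble, Lyon.
Then their neighbours: Dijon, Nice, Reims, Rennes, Strasbourg, Toulouse.
Then next layer: Lille.
Then next layer: Bordeaux.
Every vertex is now reached.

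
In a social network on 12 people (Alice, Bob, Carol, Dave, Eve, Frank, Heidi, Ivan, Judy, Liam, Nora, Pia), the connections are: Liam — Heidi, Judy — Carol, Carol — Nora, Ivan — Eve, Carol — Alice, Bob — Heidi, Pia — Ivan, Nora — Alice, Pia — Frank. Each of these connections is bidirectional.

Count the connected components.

From Alice: component {Alice, Carol, Judy, Nora}.
From Bob: component {Bob, Heidi, Liam}.
From Dave: component {Dave}.
From Eve: component {Eve, Frank, Ivan, Pia}.
That's 4 components.

4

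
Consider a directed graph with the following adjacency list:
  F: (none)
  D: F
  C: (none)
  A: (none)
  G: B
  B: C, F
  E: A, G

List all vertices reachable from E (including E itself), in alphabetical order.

A, B, C, E, F, G

Start at E.
Its neighbours: A, G.
Then their neighbours: B.
Then next layer: C, F.
Nothing further is reachable.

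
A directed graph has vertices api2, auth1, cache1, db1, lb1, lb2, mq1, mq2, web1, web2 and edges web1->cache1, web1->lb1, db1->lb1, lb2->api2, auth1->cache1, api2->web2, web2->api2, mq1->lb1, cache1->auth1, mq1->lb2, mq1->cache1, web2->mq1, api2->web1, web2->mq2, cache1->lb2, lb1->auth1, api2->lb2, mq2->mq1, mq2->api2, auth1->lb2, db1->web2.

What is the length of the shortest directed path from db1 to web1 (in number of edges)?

3

Distance 0: db1.
Distance 1: lb1, web2.
Distance 2: api2, auth1, mq1, mq2.
Distance 3: cache1, lb2, web1 — contains web1.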